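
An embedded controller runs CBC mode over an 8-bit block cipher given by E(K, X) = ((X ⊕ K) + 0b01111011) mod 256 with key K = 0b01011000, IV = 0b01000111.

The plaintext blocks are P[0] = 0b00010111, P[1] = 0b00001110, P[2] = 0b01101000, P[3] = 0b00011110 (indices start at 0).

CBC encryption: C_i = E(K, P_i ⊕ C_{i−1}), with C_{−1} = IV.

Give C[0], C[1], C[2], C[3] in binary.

C[0]: P[0] ⊕ 0b01000111 = 0b01010000; E(K, 0b01010000) = 0b10000011.
C[1]: P[1] ⊕ 0b10000011 = 0b10001101; E(K, 0b10001101) = 0b01010000.
C[2]: P[2] ⊕ 0b01010000 = 0b00111000; E(K, 0b00111000) = 0b11011011.
C[3]: P[3] ⊕ 0b11011011 = 0b11000101; E(K, 0b11000101) = 0b00011000.

C[0] = 0b10000011, C[1] = 0b01010000, C[2] = 0b11011011, C[3] = 0b00011000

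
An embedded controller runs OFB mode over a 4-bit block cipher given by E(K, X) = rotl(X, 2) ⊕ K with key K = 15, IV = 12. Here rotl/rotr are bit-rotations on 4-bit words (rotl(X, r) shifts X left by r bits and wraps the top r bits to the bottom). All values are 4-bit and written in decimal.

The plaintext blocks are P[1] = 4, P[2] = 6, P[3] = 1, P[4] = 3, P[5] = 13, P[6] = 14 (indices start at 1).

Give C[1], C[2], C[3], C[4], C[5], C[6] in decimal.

OFB encryption: S_i = E(K, S_{i−1}) with S_{0} = IV; C_i = P_i ⊕ S_i.
C[1]: S = E(K, 12) = 12; 4 ⊕ 12 = 8.
C[2]: S = E(K, 12) = 12; 6 ⊕ 12 = 10.
C[3]: S = E(K, 12) = 12; 1 ⊕ 12 = 13.
C[4]: S = E(K, 12) = 12; 3 ⊕ 12 = 15.
C[5]: S = E(K, 12) = 12; 13 ⊕ 12 = 1.
C[6]: S = E(K, 12) = 12; 14 ⊕ 12 = 2.

C[1] = 8, C[2] = 10, C[3] = 13, C[4] = 15, C[5] = 1, C[6] = 2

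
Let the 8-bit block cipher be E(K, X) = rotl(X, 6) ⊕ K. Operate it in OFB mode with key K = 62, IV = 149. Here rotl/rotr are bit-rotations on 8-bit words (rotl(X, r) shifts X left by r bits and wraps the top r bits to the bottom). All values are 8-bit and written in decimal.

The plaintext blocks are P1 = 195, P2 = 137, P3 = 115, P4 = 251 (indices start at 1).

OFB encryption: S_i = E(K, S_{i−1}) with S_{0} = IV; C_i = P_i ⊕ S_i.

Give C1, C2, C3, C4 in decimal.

C1 = 152, C2 = 97, C3 = 119, C4 = 196

C1: S = E(K, 149) = 91; 195 ⊕ 91 = 152.
C2: S = E(K, 91) = 232; 137 ⊕ 232 = 97.
C3: S = E(K, 232) = 4; 115 ⊕ 4 = 119.
C4: S = E(K, 4) = 63; 251 ⊕ 63 = 196.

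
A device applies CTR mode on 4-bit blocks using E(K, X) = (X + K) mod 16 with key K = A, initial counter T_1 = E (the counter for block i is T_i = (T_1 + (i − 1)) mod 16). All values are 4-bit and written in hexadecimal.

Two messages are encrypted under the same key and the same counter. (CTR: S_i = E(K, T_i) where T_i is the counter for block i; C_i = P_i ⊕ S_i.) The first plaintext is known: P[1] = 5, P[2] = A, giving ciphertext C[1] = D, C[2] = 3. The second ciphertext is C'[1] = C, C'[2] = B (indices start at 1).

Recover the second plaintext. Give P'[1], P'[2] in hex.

In CTR with a reused counter, both messages share the same keystream S_i, so C_i ⊕ C'_i = P_i ⊕ P'_i and thus P'_i = P_i ⊕ C_i ⊕ C'_i.
P'[1]: 5 ⊕ D ⊕ C = 4.
P'[2]: A ⊕ 3 ⊕ B = 2.

P'[1] = 4, P'[2] = 2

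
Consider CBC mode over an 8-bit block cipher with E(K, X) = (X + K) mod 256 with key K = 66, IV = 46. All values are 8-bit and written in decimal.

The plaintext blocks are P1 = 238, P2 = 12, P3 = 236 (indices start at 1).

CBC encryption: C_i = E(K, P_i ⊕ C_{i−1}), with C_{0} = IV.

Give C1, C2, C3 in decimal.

C1 = 2, C2 = 80, C3 = 254

C1: P1 ⊕ 46 = 192; E(K, 192) = 2.
C2: P2 ⊕ 2 = 14; E(K, 14) = 80.
C3: P3 ⊕ 80 = 188; E(K, 188) = 254.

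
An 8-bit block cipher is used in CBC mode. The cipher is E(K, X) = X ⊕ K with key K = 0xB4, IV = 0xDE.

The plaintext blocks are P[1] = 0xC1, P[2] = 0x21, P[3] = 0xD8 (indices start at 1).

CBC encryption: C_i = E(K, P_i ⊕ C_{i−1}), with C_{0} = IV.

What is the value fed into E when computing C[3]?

0xE6

C[1]: P[1] ⊕ 0xDE = 0x1F; E(K, 0x1F) = 0xAB.
C[2]: P[2] ⊕ 0xAB = 0x8A; E(K, 0x8A) = 0x3E.
C[3]: P[3] ⊕ 0x3E = 0xE6; E(K, 0xE6) = 0x52.
So the input to E for block [3] is 0xE6.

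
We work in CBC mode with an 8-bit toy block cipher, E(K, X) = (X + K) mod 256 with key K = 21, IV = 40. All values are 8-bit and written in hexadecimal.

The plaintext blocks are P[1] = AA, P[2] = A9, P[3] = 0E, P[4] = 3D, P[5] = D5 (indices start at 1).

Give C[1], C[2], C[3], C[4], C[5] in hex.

C[1] = 0B, C[2] = C3, C[3] = EE, C[4] = F4, C[5] = 42

CBC encryption: C_i = E(K, P_i ⊕ C_{i−1}), with C_{0} = IV.
C[1]: P[1] ⊕ 40 = EA; E(K, EA) = 0B.
C[2]: P[2] ⊕ 0B = A2; E(K, A2) = C3.
C[3]: P[3] ⊕ C3 = CD; E(K, CD) = EE.
C[4]: P[4] ⊕ EE = D3; E(K, D3) = F4.
C[5]: P[5] ⊕ F4 = 21; E(K, 21) = 42.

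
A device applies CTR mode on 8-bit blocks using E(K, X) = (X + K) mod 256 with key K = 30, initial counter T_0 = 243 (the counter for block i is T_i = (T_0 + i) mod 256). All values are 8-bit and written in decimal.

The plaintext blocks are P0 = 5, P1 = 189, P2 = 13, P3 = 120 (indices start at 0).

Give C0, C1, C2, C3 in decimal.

C0 = 20, C1 = 175, C2 = 30, C3 = 108

CTR encryption: S_i = E(K, T_i) where T_i is the counter for block i; C_i = P_i ⊕ S_i.
C0: T = 243, S = E(K, T) = 17; 5 ⊕ 17 = 20.
C1: T = 244, S = E(K, T) = 18; 189 ⊕ 18 = 175.
C2: T = 245, S = E(K, T) = 19; 13 ⊕ 19 = 30.
C3: T = 246, S = E(K, T) = 20; 120 ⊕ 20 = 108.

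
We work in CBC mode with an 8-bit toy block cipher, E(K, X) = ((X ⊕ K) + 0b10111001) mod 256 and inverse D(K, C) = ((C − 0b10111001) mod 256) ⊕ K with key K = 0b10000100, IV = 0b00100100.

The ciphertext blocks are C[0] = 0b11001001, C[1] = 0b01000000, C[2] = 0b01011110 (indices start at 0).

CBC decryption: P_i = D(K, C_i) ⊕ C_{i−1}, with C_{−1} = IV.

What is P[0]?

P[0] = 0b10110000

P[0]: D(K, 0b11001001) = 0b10010100; 0b10010100 ⊕ 0b00100100 = 0b10110000.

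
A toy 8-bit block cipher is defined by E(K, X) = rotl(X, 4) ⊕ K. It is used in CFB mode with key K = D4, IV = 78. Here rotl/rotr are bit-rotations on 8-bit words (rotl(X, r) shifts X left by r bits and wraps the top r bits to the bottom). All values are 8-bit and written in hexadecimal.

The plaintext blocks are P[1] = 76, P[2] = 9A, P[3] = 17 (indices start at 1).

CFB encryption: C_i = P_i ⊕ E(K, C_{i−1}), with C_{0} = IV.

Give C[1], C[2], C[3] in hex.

C[1]: E(K, 78) = 53; 76 ⊕ 53 = 25.
C[2]: E(K, 25) = 86; 9A ⊕ 86 = 1C.
C[3]: E(K, 1C) = 15; 17 ⊕ 15 = 02.

C[1] = 25, C[2] = 1C, C[3] = 02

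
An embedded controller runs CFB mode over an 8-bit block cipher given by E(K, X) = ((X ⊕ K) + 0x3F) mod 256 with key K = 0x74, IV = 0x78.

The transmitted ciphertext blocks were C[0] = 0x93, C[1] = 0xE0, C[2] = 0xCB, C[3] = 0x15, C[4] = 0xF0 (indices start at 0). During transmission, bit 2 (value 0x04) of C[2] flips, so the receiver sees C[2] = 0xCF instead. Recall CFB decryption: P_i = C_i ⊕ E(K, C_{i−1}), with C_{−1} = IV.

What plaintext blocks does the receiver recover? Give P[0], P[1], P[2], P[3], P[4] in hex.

Only C[2] changed, to 0xCF. In CFB, a change in C_i flips the same bit in P_i and garbles P_{i+1}. Decrypting the received ciphertext:
P[0]: E(K, 0x78) = 0x4B; 0x93 ⊕ 0x4B = 0xD8.
P[1]: E(K, 0x93) = 0x26; 0xE0 ⊕ 0x26 = 0xC6.
P[2]: E(K, 0xE0) = 0xD3; 0xCF ⊕ 0xD3 = 0x1C.
P[3]: E(K, 0xCF) = 0xFA; 0x15 ⊕ 0xFA = 0xEF.
P[4]: E(K, 0x15) = 0xA0; 0xF0 ⊕ 0xA0 = 0x50.
Blocks that differ from the original plaintext: P[2], P[3].

P[0] = 0xD8, P[1] = 0xC6, P[2] = 0x1C, P[3] = 0xEF, P[4] = 0x50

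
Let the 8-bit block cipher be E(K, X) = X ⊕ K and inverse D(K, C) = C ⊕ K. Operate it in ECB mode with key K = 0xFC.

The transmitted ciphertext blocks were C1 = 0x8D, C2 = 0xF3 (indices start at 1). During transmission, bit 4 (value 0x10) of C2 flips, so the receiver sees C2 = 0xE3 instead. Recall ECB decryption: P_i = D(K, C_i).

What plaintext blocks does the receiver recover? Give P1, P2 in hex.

P1 = 0x71, P2 = 0x1F

Only C2 changed, to 0xE3. In ECB, a change in C_i affects only P_i. Decrypting the received ciphertext:
P1: D(K, 0x8D) = 0x71.
P2: D(K, 0xE3) = 0x1F.
Blocks that differ from the original plaintext: P2.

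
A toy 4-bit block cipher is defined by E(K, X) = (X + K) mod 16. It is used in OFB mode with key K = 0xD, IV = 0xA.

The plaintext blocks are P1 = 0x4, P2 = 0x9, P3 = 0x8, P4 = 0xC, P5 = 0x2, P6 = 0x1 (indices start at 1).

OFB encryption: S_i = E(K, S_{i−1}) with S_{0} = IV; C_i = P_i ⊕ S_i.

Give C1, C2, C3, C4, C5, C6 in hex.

C1: S = E(K, 0xA) = 0x7; 0x4 ⊕ 0x7 = 0x3.
C2: S = E(K, 0x7) = 0x4; 0x9 ⊕ 0x4 = 0xD.
C3: S = E(K, 0x4) = 0x1; 0x8 ⊕ 0x1 = 0x9.
C4: S = E(K, 0x1) = 0xE; 0xC ⊕ 0xE = 0x2.
C5: S = E(K, 0xE) = 0xB; 0x2 ⊕ 0xB = 0x9.
C6: S = E(K, 0xB) = 0x8; 0x1 ⊕ 0x8 = 0x9.

C1 = 0x3, C2 = 0xD, C3 = 0x9, C4 = 0x2, C5 = 0x9, C6 = 0x9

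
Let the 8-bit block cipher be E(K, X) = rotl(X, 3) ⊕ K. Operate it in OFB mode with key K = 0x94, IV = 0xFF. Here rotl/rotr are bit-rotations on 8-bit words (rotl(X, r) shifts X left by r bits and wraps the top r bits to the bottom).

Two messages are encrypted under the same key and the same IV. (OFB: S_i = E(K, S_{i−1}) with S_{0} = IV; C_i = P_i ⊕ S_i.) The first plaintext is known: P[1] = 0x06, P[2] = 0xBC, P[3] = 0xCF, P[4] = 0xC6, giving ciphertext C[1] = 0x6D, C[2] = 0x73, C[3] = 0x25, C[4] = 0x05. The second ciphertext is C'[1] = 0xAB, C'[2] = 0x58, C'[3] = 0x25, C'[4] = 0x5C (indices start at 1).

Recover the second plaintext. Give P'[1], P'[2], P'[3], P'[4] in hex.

P'[1] = 0xC0, P'[2] = 0x97, P'[3] = 0xCF, P'[4] = 0x9F

In OFB with a reused IV, both messages share the same keystream S_i, so C_i ⊕ C'_i = P_i ⊕ P'_i and thus P'_i = P_i ⊕ C_i ⊕ C'_i.
P'[1]: 0x06 ⊕ 0x6D ⊕ 0xAB = 0xC0.
P'[2]: 0xBC ⊕ 0x73 ⊕ 0x58 = 0x97.
P'[3]: 0xCF ⊕ 0x25 ⊕ 0x25 = 0xCF.
P'[4]: 0xC6 ⊕ 0x05 ⊕ 0x5C = 0x9F.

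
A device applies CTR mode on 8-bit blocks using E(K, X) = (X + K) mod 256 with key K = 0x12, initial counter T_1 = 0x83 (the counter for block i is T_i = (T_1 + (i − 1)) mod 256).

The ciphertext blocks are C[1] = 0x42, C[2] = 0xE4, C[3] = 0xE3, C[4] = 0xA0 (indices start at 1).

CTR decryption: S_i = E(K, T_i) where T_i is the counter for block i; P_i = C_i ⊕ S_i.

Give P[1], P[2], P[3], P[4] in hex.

P[1]: T = 0x83, S = E(K, T) = 0x95; 0x42 ⊕ 0x95 = 0xD7.
P[2]: T = 0x84, S = E(K, T) = 0x96; 0xE4 ⊕ 0x96 = 0x72.
P[3]: T = 0x85, S = E(K, T) = 0x97; 0xE3 ⊕ 0x97 = 0x74.
P[4]: T = 0x86, S = E(K, T) = 0x98; 0xA0 ⊕ 0x98 = 0x38.

P[1] = 0xD7, P[2] = 0x72, P[3] = 0x74, P[4] = 0x38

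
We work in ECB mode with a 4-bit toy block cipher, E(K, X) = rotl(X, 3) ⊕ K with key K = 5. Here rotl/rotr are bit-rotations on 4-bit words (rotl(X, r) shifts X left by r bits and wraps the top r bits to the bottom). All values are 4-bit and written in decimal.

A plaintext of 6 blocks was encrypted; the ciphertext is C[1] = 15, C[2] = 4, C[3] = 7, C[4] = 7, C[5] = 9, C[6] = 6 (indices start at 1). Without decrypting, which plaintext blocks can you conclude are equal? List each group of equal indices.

P[3] = P[4]

ECB encrypts each block independently with the same key, so equal ciphertext blocks imply equal plaintext blocks.
C[3] = C[4] = 7, so P[3] = P[4].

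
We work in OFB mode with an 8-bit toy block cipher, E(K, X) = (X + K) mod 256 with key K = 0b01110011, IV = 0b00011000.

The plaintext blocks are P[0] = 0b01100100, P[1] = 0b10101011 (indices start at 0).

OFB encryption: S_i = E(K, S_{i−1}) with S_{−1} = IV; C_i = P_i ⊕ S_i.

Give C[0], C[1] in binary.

C[0] = 0b11101111, C[1] = 0b01010101

C[0]: S = E(K, 0b00011000) = 0b10001011; 0b01100100 ⊕ 0b10001011 = 0b11101111.
C[1]: S = E(K, 0b10001011) = 0b11111110; 0b10101011 ⊕ 0b11111110 = 0b01010101.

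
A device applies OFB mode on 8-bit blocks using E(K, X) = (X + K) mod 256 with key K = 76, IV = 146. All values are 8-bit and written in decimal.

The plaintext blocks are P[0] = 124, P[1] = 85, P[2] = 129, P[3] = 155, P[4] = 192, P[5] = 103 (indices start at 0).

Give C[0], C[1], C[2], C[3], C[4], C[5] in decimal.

C[0] = 162, C[1] = 127, C[2] = 247, C[3] = 89, C[4] = 206, C[5] = 61

OFB encryption: S_i = E(K, S_{i−1}) with S_{−1} = IV; C_i = P_i ⊕ S_i.
C[0]: S = E(K, 146) = 222; 124 ⊕ 222 = 162.
C[1]: S = E(K, 222) = 42; 85 ⊕ 42 = 127.
C[2]: S = E(K, 42) = 118; 129 ⊕ 118 = 247.
C[3]: S = E(K, 118) = 194; 155 ⊕ 194 = 89.
C[4]: S = E(K, 194) = 14; 192 ⊕ 14 = 206.
C[5]: S = E(K, 14) = 90; 103 ⊕ 90 = 61.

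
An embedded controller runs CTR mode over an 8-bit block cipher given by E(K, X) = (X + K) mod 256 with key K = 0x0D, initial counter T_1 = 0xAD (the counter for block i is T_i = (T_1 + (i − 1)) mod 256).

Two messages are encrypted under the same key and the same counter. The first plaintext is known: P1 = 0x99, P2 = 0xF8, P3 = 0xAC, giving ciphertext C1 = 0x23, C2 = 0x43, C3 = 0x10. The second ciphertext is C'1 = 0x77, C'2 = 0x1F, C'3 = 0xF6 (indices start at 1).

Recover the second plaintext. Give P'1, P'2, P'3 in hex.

P'1 = 0xCD, P'2 = 0xA4, P'3 = 0x4A

In CTR with a reused counter, both messages share the same keystream S_i, so C_i ⊕ C'_i = P_i ⊕ P'_i and thus P'_i = P_i ⊕ C_i ⊕ C'_i.
P'1: 0x99 ⊕ 0x23 ⊕ 0x77 = 0xCD.
P'2: 0xF8 ⊕ 0x43 ⊕ 0x1F = 0xA4.
P'3: 0xAC ⊕ 0x10 ⊕ 0xF6 = 0x4A.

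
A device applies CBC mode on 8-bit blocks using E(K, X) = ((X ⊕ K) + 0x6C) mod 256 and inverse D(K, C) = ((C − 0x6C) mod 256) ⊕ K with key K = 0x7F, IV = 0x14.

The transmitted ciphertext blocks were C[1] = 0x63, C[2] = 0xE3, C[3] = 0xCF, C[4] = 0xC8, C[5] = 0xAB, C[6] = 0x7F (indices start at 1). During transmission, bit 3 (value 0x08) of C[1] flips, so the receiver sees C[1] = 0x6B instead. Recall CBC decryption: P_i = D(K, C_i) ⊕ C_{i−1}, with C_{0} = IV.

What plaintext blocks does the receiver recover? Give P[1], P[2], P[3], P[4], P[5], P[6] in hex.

Only C[1] changed, to 0x6B. In CBC, a change in C_i garbles P_i and flips the same bit in P_{i+1}. Decrypting the received ciphertext:
P[1]: D(K, 0x6B) = 0x80; 0x80 ⊕ 0x14 = 0x94.
P[2]: D(K, 0xE3) = 0x08; 0x08 ⊕ 0x6B = 0x63.
P[3]: D(K, 0xCF) = 0x1C; 0x1C ⊕ 0xE3 = 0xFF.
P[4]: D(K, 0xC8) = 0x23; 0x23 ⊕ 0xCF = 0xEC.
P[5]: D(K, 0xAB) = 0x40; 0x40 ⊕ 0xC8 = 0x88.
P[6]: D(K, 0x7F) = 0x6C; 0x6C ⊕ 0xAB = 0xC7.
Blocks that differ from the original plaintext: P[1], P[2].

P[1] = 0x94, P[2] = 0x63, P[3] = 0xFF, P[4] = 0xEC, P[5] = 0x88, P[6] = 0xC7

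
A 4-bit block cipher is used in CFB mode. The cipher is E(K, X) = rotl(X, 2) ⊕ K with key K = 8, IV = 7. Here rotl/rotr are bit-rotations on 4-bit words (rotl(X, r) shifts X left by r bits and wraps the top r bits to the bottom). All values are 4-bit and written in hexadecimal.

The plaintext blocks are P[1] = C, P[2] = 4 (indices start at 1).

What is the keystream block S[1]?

5

CFB encryption: C_i = P_i ⊕ E(K, C_{i−1}), with C_{0} = IV.
C[1]: E(K, 7) = 5; C ⊕ 5 = 9.
So S[1] = 5.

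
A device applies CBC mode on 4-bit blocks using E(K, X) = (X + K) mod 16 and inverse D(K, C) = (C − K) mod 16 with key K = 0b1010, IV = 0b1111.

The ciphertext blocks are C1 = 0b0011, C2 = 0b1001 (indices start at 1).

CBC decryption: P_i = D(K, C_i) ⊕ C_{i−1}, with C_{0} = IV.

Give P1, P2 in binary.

P1: D(K, 0b0011) = 0b1001; 0b1001 ⊕ 0b1111 = 0b0110.
P2: D(K, 0b1001) = 0b1111; 0b1111 ⊕ 0b0011 = 0b1100.

P1 = 0b0110, P2 = 0b1100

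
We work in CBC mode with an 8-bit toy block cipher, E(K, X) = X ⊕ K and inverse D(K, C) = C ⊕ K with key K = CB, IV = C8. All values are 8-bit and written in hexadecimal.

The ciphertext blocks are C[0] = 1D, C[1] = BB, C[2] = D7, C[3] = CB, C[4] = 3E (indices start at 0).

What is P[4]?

P[4] = 3E

CBC decryption: P_i = D(K, C_i) ⊕ C_{i−1}, with C_{−1} = IV.
P[4]: D(K, 3E) = F5; F5 ⊕ CB = 3E.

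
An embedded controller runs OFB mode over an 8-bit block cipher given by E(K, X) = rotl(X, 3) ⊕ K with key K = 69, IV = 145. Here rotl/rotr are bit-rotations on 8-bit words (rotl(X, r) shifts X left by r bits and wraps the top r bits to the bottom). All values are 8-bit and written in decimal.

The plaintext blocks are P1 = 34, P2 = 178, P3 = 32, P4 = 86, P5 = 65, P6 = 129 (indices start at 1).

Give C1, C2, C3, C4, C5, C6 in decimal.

C1 = 235, C2 = 185, C3 = 61, C4 = 251, C5 = 105, C6 = 133

OFB encryption: S_i = E(K, S_{i−1}) with S_{0} = IV; C_i = P_i ⊕ S_i.
C1: S = E(K, 145) = 201; 34 ⊕ 201 = 235.
C2: S = E(K, 201) = 11; 178 ⊕ 11 = 185.
C3: S = E(K, 11) = 29; 32 ⊕ 29 = 61.
C4: S = E(K, 29) = 173; 86 ⊕ 173 = 251.
C5: S = E(K, 173) = 40; 65 ⊕ 40 = 105.
C6: S = E(K, 40) = 4; 129 ⊕ 4 = 133.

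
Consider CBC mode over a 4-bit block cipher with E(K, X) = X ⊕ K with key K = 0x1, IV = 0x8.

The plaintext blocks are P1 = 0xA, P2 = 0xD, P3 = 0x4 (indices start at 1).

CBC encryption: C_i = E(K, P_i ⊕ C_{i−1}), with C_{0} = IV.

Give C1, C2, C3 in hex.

C1: P1 ⊕ 0x8 = 0x2; E(K, 0x2) = 0x3.
C2: P2 ⊕ 0x3 = 0xE; E(K, 0xE) = 0xF.
C3: P3 ⊕ 0xF = 0xB; E(K, 0xB) = 0xA.

C1 = 0x3, C2 = 0xF, C3 = 0xA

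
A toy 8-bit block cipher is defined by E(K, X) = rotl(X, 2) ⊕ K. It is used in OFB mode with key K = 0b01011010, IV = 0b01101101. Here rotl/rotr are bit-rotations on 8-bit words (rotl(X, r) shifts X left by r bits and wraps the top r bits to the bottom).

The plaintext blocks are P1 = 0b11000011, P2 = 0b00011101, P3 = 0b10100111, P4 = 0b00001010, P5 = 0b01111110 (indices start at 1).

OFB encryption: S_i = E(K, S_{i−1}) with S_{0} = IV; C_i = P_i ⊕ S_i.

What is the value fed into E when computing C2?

C1: S = E(K, 0b01101101) = 0b11101111; 0b11000011 ⊕ 0b11101111 = 0b00101100.
C2: S = E(K, 0b11101111) = 0b11100101; 0b00011101 ⊕ 0b11100101 = 0b11111000.
So the input to E for block 2 is 0b11101111.

0b11101111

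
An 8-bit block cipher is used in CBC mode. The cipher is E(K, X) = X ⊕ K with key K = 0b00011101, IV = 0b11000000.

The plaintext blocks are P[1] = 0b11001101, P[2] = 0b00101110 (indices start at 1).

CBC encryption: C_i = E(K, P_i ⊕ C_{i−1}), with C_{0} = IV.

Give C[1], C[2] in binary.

C[1] = 0b00010000, C[2] = 0b00100011

C[1]: P[1] ⊕ 0b11000000 = 0b00001101; E(K, 0b00001101) = 0b00010000.
C[2]: P[2] ⊕ 0b00010000 = 0b00111110; E(K, 0b00111110) = 0b00100011.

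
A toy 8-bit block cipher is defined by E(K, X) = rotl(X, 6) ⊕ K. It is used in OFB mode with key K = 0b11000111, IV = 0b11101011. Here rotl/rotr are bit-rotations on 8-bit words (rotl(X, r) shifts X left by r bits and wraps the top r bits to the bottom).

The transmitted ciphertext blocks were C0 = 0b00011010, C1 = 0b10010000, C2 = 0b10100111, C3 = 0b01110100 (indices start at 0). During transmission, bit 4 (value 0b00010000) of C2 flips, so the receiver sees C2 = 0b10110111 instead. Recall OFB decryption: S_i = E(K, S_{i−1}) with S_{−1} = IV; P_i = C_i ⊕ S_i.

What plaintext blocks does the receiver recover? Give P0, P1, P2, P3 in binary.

P0 = 0b00100111, P1 = 0b00011000, P2 = 0b01010010, P3 = 0b11001010

Only C2 changed, to 0b10110111. In OFB, a change in C_i flips the same bit in P_i only; the keystream is unaffected. Decrypting the received ciphertext:
P0: S = E(K, 0b11101011) = 0b00111101; 0b00011010 ⊕ 0b00111101 = 0b00100111.
P1: S = E(K, 0b00111101) = 0b10001000; 0b10010000 ⊕ 0b10001000 = 0b00011000.
P2: S = E(K, 0b10001000) = 0b11100101; 0b10110111 ⊕ 0b11100101 = 0b01010010.
P3: S = E(K, 0b11100101) = 0b10111110; 0b01110100 ⊕ 0b10111110 = 0b11001010.
Blocks that differ from the original plaintext: P2.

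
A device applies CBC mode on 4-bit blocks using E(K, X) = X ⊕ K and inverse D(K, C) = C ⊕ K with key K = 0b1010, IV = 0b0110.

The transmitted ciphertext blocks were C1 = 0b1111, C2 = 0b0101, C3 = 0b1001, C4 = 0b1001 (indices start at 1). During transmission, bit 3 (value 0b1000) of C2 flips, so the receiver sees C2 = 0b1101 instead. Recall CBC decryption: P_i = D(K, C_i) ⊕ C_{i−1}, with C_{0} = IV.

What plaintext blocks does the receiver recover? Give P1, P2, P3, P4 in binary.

Only C2 changed, to 0b1101. In CBC, a change in C_i garbles P_i and flips the same bit in P_{i+1}. Decrypting the received ciphertext:
P1: D(K, 0b1111) = 0b0101; 0b0101 ⊕ 0b0110 = 0b0011.
P2: D(K, 0b1101) = 0b0111; 0b0111 ⊕ 0b1111 = 0b1000.
P3: D(K, 0b1001) = 0b0011; 0b0011 ⊕ 0b1101 = 0b1110.
P4: D(K, 0b1001) = 0b0011; 0b0011 ⊕ 0b1001 = 0b1010.
Blocks that differ from the original plaintext: P2, P3.

P1 = 0b0011, P2 = 0b1000, P3 = 0b1110, P4 = 0b1010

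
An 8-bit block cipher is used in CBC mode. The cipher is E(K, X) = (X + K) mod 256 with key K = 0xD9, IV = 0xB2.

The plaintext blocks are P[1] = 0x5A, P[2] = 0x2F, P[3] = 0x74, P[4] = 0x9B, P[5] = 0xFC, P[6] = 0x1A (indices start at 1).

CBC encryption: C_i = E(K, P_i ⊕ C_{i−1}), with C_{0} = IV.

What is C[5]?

C[5] = 0xE5

C[1]: P[1] ⊕ 0xB2 = 0xE8; E(K, 0xE8) = 0xC1.
C[2]: P[2] ⊕ 0xC1 = 0xEE; E(K, 0xEE) = 0xC7.
C[3]: P[3] ⊕ 0xC7 = 0xB3; E(K, 0xB3) = 0x8C.
C[4]: P[4] ⊕ 0x8C = 0x17; E(K, 0x17) = 0xF0.
C[5]: P[5] ⊕ 0xF0 = 0x0C; E(K, 0x0C) = 0xE5.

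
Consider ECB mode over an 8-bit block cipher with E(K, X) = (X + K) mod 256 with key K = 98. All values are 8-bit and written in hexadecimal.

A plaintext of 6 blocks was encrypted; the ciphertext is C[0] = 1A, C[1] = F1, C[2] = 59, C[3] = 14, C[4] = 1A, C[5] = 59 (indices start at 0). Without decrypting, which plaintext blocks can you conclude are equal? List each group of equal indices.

ECB encrypts each block independently with the same key, so equal ciphertext blocks imply equal plaintext blocks.
C[0] = C[4] = 1A, so P[0] = P[4].
C[2] = C[5] = 59, so P[2] = P[5].

P[0] = P[4]; P[2] = P[5]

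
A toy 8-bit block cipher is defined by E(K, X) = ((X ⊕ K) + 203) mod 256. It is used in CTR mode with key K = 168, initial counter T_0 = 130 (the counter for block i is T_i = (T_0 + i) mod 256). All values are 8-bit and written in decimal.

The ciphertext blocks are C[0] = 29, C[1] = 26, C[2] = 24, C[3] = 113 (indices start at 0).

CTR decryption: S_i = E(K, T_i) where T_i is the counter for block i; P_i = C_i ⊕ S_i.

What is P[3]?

P[3]: T = 133, S = E(K, T) = 248; 113 ⊕ 248 = 137.

P[3] = 137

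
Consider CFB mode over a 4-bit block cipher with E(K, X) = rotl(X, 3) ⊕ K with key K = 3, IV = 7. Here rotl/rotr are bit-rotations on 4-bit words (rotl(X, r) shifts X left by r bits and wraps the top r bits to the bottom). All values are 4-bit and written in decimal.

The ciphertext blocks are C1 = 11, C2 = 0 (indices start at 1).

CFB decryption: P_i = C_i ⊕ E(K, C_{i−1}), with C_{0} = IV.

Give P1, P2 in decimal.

P1: E(K, 7) = 8; 11 ⊕ 8 = 3.
P2: E(K, 11) = 14; 0 ⊕ 14 = 14.

P1 = 3, P2 = 14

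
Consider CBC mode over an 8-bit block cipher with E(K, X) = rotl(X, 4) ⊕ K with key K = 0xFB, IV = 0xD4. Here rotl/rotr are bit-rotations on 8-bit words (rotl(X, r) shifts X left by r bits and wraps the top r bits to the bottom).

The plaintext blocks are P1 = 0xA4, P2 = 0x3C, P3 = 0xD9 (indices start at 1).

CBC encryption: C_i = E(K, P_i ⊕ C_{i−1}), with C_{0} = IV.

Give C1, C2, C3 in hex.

C1 = 0xFC, C2 = 0xF7, C3 = 0x19

C1: P1 ⊕ 0xD4 = 0x70; E(K, 0x70) = 0xFC.
C2: P2 ⊕ 0xFC = 0xC0; E(K, 0xC0) = 0xF7.
C3: P3 ⊕ 0xF7 = 0x2E; E(K, 0x2E) = 0x19.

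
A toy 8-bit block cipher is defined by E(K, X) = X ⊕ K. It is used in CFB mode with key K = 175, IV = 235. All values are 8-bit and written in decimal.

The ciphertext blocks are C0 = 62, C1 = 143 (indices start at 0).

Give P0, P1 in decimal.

P0 = 122, P1 = 30

CFB decryption: P_i = C_i ⊕ E(K, C_{i−1}), with C_{−1} = IV.
P0: E(K, 235) = 68; 62 ⊕ 68 = 122.
P1: E(K, 62) = 145; 143 ⊕ 145 = 30.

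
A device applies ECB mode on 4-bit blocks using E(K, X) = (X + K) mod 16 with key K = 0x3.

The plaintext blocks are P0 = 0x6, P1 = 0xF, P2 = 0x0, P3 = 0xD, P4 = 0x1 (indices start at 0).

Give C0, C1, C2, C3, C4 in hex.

ECB encryption: C_i = E(K, P_i).
C0: E(K, 0x6) = 0x9.
C1: E(K, 0xF) = 0x2.
C2: E(K, 0x0) = 0x3.
C3: E(K, 0xD) = 0x0.
C4: E(K, 0x1) = 0x4.

C0 = 0x9, C1 = 0x2, C2 = 0x3, C3 = 0x0, C4 = 0x4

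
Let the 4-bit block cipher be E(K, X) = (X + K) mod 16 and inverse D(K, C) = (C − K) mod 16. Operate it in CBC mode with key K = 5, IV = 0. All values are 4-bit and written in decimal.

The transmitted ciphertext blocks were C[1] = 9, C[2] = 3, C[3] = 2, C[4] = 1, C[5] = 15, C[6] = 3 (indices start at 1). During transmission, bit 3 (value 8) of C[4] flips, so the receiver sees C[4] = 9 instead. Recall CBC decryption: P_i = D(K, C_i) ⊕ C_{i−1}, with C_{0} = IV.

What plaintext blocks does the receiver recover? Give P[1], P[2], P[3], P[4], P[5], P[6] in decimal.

P[1] = 4, P[2] = 7, P[3] = 14, P[4] = 6, P[5] = 3, P[6] = 1

Only C[4] changed, to 9. In CBC, a change in C_i garbles P_i and flips the same bit in P_{i+1}. Decrypting the received ciphertext:
P[1]: D(K, 9) = 4; 4 ⊕ 0 = 4.
P[2]: D(K, 3) = 14; 14 ⊕ 9 = 7.
P[3]: D(K, 2) = 13; 13 ⊕ 3 = 14.
P[4]: D(K, 9) = 4; 4 ⊕ 2 = 6.
P[5]: D(K, 15) = 10; 10 ⊕ 9 = 3.
P[6]: D(K, 3) = 14; 14 ⊕ 15 = 1.
Blocks that differ from the original plaintext: P[4], P[5].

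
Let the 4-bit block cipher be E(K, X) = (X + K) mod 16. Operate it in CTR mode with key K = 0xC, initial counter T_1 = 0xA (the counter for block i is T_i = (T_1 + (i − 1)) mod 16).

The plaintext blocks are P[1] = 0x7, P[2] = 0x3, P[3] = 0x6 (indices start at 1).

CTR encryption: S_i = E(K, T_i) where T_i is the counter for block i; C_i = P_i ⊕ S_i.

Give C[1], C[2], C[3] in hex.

C[1] = 0x1, C[2] = 0x4, C[3] = 0xE

C[1]: T = 0xA, S = E(K, T) = 0x6; 0x7 ⊕ 0x6 = 0x1.
C[2]: T = 0xB, S = E(K, T) = 0x7; 0x3 ⊕ 0x7 = 0x4.
C[3]: T = 0xC, S = E(K, T) = 0x8; 0x6 ⊕ 0x8 = 0xE.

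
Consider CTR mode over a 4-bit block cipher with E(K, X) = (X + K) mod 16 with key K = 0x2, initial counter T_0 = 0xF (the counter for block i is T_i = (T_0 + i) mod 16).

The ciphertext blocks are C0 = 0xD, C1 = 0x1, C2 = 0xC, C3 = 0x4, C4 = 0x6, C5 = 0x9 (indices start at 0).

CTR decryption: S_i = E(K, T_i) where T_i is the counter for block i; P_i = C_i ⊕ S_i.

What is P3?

P3 = 0x0

P3: T = 0x2, S = E(K, T) = 0x4; 0x4 ⊕ 0x4 = 0x0.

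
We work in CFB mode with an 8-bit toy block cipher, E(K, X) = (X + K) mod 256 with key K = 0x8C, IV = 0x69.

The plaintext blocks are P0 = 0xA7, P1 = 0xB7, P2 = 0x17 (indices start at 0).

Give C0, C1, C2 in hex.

CFB encryption: C_i = P_i ⊕ E(K, C_{i−1}), with C_{−1} = IV.
C0: E(K, 0x69) = 0xF5; 0xA7 ⊕ 0xF5 = 0x52.
C1: E(K, 0x52) = 0xDE; 0xB7 ⊕ 0xDE = 0x69.
C2: E(K, 0x69) = 0xF5; 0x17 ⊕ 0xF5 = 0xE2.

C0 = 0x52, C1 = 0x69, C2 = 0xE2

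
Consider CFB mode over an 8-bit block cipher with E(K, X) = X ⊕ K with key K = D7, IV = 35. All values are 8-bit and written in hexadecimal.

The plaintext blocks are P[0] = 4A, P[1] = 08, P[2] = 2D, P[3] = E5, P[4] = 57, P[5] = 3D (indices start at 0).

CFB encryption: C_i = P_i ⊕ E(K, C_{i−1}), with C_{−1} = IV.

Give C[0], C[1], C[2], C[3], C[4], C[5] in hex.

C[0] = A8, C[1] = 77, C[2] = 8D, C[3] = BF, C[4] = 3F, C[5] = D5

C[0]: E(K, 35) = E2; 4A ⊕ E2 = A8.
C[1]: E(K, A8) = 7F; 08 ⊕ 7F = 77.
C[2]: E(K, 77) = A0; 2D ⊕ A0 = 8D.
C[3]: E(K, 8D) = 5A; E5 ⊕ 5A = BF.
C[4]: E(K, BF) = 68; 57 ⊕ 68 = 3F.
C[5]: E(K, 3F) = E8; 3D ⊕ E8 = D5.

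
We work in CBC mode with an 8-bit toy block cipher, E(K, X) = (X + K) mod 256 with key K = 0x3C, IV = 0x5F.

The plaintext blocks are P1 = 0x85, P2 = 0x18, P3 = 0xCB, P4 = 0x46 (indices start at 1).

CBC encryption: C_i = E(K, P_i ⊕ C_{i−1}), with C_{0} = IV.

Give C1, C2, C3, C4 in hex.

C1 = 0x16, C2 = 0x4A, C3 = 0xBD, C4 = 0x37

C1: P1 ⊕ 0x5F = 0xDA; E(K, 0xDA) = 0x16.
C2: P2 ⊕ 0x16 = 0x0E; E(K, 0x0E) = 0x4A.
C3: P3 ⊕ 0x4A = 0x81; E(K, 0x81) = 0xBD.
C4: P4 ⊕ 0xBD = 0xFB; E(K, 0xFB) = 0x37.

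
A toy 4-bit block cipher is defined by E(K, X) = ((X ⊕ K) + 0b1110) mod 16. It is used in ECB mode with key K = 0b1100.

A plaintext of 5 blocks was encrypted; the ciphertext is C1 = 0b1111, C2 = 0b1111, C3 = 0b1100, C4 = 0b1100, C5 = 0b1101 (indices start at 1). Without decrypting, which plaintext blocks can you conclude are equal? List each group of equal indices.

P1 = P2; P3 = P4

ECB encrypts each block independently with the same key, so equal ciphertext blocks imply equal plaintext blocks.
C1 = C2 = 0b1111, so P1 = P2.
C3 = C4 = 0b1100, so P3 = P4.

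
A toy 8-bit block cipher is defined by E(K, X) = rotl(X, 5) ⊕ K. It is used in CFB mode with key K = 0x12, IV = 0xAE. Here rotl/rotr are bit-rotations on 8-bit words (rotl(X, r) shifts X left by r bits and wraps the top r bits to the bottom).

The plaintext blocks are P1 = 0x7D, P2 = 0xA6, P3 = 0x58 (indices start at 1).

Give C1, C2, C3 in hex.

CFB encryption: C_i = P_i ⊕ E(K, C_{i−1}), with C_{0} = IV.
C1: E(K, 0xAE) = 0xC7; 0x7D ⊕ 0xC7 = 0xBA.
C2: E(K, 0xBA) = 0x45; 0xA6 ⊕ 0x45 = 0xE3.
C3: E(K, 0xE3) = 0x6E; 0x58 ⊕ 0x6E = 0x36.

C1 = 0xBA, C2 = 0xE3, C3 = 0x36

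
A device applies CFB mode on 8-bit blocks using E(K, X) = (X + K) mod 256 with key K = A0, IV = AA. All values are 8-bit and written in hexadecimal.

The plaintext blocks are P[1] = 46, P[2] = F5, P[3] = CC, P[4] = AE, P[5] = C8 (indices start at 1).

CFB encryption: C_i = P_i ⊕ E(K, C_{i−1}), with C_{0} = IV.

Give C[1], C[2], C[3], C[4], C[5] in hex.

C[1] = 0C, C[2] = 59, C[3] = 35, C[4] = 7B, C[5] = D3

C[1]: E(K, AA) = 4A; 46 ⊕ 4A = 0C.
C[2]: E(K, 0C) = AC; F5 ⊕ AC = 59.
C[3]: E(K, 59) = F9; CC ⊕ F9 = 35.
C[4]: E(K, 35) = D5; AE ⊕ D5 = 7B.
C[5]: E(K, 7B) = 1B; C8 ⊕ 1B = D3.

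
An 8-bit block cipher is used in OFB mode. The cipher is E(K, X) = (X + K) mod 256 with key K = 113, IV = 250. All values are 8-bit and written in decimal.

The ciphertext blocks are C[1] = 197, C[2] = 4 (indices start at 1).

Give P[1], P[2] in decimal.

OFB decryption: S_i = E(K, S_{i−1}) with S_{0} = IV; P_i = C_i ⊕ S_i.
P[1]: S = E(K, 250) = 107; 197 ⊕ 107 = 174.
P[2]: S = E(K, 107) = 220; 4 ⊕ 220 = 216.

P[1] = 174, P[2] = 216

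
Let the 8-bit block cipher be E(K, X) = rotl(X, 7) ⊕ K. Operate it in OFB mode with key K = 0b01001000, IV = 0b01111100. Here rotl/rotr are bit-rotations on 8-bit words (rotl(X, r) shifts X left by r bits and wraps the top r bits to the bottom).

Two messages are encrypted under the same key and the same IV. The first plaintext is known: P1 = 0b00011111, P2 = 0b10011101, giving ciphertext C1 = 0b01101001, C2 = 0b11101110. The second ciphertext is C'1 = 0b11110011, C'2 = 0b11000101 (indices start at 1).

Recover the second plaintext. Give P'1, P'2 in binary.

P'1 = 0b10000101, P'2 = 0b10110110

In OFB with a reused IV, both messages share the same keystream S_i, so C_i ⊕ C'_i = P_i ⊕ P'_i and thus P'_i = P_i ⊕ C_i ⊕ C'_i.
P'1: 0b00011111 ⊕ 0b01101001 ⊕ 0b11110011 = 0b10000101.
P'2: 0b10011101 ⊕ 0b11101110 ⊕ 0b11000101 = 0b10110110.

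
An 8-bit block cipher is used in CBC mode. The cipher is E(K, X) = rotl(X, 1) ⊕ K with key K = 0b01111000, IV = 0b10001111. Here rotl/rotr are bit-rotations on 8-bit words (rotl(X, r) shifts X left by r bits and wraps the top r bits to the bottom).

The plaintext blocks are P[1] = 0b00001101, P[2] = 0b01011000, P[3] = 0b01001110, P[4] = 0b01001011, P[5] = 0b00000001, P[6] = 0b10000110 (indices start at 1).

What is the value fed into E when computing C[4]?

0b11001011

CBC encryption: C_i = E(K, P_i ⊕ C_{i−1}), with C_{0} = IV.
C[1]: P[1] ⊕ 0b10001111 = 0b10000010; E(K, 0b10000010) = 0b01111101.
C[2]: P[2] ⊕ 0b01111101 = 0b00100101; E(K, 0b00100101) = 0b00110010.
C[3]: P[3] ⊕ 0b00110010 = 0b01111100; E(K, 0b01111100) = 0b10000000.
C[4]: P[4] ⊕ 0b10000000 = 0b11001011; E(K, 0b11001011) = 0b11101111.
So the input to E for block [4] is 0b11001011.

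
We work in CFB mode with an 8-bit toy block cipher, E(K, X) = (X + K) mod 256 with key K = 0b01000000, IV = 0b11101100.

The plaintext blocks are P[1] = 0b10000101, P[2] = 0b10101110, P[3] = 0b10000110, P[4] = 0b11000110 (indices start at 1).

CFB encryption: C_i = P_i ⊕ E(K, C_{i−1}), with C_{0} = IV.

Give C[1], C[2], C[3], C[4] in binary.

C[1] = 0b10101001, C[2] = 0b01000111, C[3] = 0b00000001, C[4] = 0b10000111

C[1]: E(K, 0b11101100) = 0b00101100; 0b10000101 ⊕ 0b00101100 = 0b10101001.
C[2]: E(K, 0b10101001) = 0b11101001; 0b10101110 ⊕ 0b11101001 = 0b01000111.
C[3]: E(K, 0b01000111) = 0b10000111; 0b10000110 ⊕ 0b10000111 = 0b00000001.
C[4]: E(K, 0b00000001) = 0b01000001; 0b11000110 ⊕ 0b01000001 = 0b10000111.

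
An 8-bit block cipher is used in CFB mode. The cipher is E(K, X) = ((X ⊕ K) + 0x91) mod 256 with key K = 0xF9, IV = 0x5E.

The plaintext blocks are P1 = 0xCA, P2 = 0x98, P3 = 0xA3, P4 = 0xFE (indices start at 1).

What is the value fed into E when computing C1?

0x5E

CFB encryption: C_i = P_i ⊕ E(K, C_{i−1}), with C_{0} = IV.
C1: E(K, 0x5E) = 0x38; 0xCA ⊕ 0x38 = 0xF2.
So the input to E for block 1 is 0x5E.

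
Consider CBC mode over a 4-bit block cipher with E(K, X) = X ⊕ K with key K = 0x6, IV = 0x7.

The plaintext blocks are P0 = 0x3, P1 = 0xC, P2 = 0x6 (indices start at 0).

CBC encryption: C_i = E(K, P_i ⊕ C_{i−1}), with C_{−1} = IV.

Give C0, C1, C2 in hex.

C0 = 0x2, C1 = 0x8, C2 = 0x8

C0: P0 ⊕ 0x7 = 0x4; E(K, 0x4) = 0x2.
C1: P1 ⊕ 0x2 = 0xE; E(K, 0xE) = 0x8.
C2: P2 ⊕ 0x8 = 0xE; E(K, 0xE) = 0x8.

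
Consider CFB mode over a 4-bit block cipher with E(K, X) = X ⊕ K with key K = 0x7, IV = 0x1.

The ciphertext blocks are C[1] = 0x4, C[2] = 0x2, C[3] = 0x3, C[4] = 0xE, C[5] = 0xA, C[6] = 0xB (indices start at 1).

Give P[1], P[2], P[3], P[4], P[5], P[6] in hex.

P[1] = 0x2, P[2] = 0x1, P[3] = 0x6, P[4] = 0xA, P[5] = 0x3, P[6] = 0x6

CFB decryption: P_i = C_i ⊕ E(K, C_{i−1}), with C_{0} = IV.
P[1]: E(K, 0x1) = 0x6; 0x4 ⊕ 0x6 = 0x2.
P[2]: E(K, 0x4) = 0x3; 0x2 ⊕ 0x3 = 0x1.
P[3]: E(K, 0x2) = 0x5; 0x3 ⊕ 0x5 = 0x6.
P[4]: E(K, 0x3) = 0x4; 0xE ⊕ 0x4 = 0xA.
P[5]: E(K, 0xE) = 0x9; 0xA ⊕ 0x9 = 0x3.
P[6]: E(K, 0xA) = 0xD; 0xB ⊕ 0xD = 0x6.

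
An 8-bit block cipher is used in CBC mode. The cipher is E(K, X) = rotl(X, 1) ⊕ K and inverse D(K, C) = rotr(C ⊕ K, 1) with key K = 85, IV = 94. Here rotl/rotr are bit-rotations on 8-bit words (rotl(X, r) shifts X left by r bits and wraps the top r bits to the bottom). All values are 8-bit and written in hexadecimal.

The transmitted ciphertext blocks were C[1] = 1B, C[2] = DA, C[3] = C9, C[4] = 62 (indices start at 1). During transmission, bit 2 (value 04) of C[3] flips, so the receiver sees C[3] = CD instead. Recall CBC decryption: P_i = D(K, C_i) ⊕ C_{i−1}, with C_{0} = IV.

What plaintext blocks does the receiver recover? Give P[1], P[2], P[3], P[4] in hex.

Only C[3] changed, to CD. In CBC, a change in C_i garbles P_i and flips the same bit in P_{i+1}. Decrypting the received ciphertext:
P[1]: D(K, 1B) = 4F; 4F ⊕ 94 = DB.
P[2]: D(K, DA) = AF; AF ⊕ 1B = B4.
P[3]: D(K, CD) = 24; 24 ⊕ DA = FE.
P[4]: D(K, 62) = F3; F3 ⊕ CD = 3E.
Blocks that differ from the original plaintext: P[3], P[4].

P[1] = DB, P[2] = B4, P[3] = FE, P[4] = 3E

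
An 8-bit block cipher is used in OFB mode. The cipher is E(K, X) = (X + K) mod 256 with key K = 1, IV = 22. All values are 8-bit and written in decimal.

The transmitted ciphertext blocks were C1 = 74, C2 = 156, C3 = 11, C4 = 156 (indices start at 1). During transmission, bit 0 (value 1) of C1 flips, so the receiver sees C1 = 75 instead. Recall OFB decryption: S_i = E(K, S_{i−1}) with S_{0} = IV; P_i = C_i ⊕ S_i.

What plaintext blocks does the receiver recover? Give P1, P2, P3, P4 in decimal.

P1 = 92, P2 = 132, P3 = 18, P4 = 134

Only C1 changed, to 75. In OFB, a change in C_i flips the same bit in P_i only; the keystream is unaffected. Decrypting the received ciphertext:
P1: S = E(K, 22) = 23; 75 ⊕ 23 = 92.
P2: S = E(K, 23) = 24; 156 ⊕ 24 = 132.
P3: S = E(K, 24) = 25; 11 ⊕ 25 = 18.
P4: S = E(K, 25) = 26; 156 ⊕ 26 = 134.
Blocks that differ from the original plaintext: P1.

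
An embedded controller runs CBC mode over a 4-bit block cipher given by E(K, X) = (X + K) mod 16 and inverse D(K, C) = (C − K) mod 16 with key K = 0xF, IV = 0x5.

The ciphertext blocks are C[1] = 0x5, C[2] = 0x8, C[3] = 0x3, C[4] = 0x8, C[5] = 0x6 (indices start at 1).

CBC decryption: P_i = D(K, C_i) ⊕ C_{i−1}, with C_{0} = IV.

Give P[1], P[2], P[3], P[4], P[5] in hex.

P[1] = 0x3, P[2] = 0xC, P[3] = 0xC, P[4] = 0xA, P[5] = 0xF

P[1]: D(K, 0x5) = 0x6; 0x6 ⊕ 0x5 = 0x3.
P[2]: D(K, 0x8) = 0x9; 0x9 ⊕ 0x5 = 0xC.
P[3]: D(K, 0x3) = 0x4; 0x4 ⊕ 0x8 = 0xC.
P[4]: D(K, 0x8) = 0x9; 0x9 ⊕ 0x3 = 0xA.
P[5]: D(K, 0x6) = 0x7; 0x7 ⊕ 0x8 = 0xF.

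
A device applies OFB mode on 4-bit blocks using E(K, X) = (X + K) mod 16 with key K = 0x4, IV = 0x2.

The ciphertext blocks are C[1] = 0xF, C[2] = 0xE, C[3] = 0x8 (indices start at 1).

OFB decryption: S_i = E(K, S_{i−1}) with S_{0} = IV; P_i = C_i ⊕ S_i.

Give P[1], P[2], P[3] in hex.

P[1]: S = E(K, 0x2) = 0x6; 0xF ⊕ 0x6 = 0x9.
P[2]: S = E(K, 0x6) = 0xA; 0xE ⊕ 0xA = 0x4.
P[3]: S = E(K, 0xA) = 0xE; 0x8 ⊕ 0xE = 0x6.

P[1] = 0x9, P[2] = 0x4, P[3] = 0x6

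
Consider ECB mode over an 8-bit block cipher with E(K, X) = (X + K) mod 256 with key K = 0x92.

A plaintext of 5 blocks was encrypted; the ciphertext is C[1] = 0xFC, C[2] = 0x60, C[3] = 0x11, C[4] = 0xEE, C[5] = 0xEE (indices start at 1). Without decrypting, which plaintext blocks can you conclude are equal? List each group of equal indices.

ECB encrypts each block independently with the same key, so equal ciphertext blocks imply equal plaintext blocks.
C[4] = C[5] = 0xEE, so P[4] = P[5].

P[4] = P[5]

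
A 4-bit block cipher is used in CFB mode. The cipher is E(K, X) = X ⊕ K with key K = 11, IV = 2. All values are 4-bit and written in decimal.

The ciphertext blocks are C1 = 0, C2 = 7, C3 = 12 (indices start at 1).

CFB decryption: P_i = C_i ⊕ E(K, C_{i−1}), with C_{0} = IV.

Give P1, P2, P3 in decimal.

P1: E(K, 2) = 9; 0 ⊕ 9 = 9.
P2: E(K, 0) = 11; 7 ⊕ 11 = 12.
P3: E(K, 7) = 12; 12 ⊕ 12 = 0.

P1 = 9, P2 = 12, P3 = 0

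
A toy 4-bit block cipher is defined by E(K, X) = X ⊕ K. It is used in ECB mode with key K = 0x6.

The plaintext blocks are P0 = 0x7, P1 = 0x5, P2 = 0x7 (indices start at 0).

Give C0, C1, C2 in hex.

C0 = 0x1, C1 = 0x3, C2 = 0x1

ECB encryption: C_i = E(K, P_i).
C0: E(K, 0x7) = 0x1.
C1: E(K, 0x5) = 0x3.
C2: E(K, 0x7) = 0x1.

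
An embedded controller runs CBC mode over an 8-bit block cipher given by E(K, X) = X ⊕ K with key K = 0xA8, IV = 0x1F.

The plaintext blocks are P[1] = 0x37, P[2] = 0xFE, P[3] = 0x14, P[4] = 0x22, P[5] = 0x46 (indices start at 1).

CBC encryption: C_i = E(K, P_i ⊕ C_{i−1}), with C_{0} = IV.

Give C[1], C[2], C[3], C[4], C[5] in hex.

C[1] = 0x80, C[2] = 0xD6, C[3] = 0x6A, C[4] = 0xE0, C[5] = 0x0E

C[1]: P[1] ⊕ 0x1F = 0x28; E(K, 0x28) = 0x80.
C[2]: P[2] ⊕ 0x80 = 0x7E; E(K, 0x7E) = 0xD6.
C[3]: P[3] ⊕ 0xD6 = 0xC2; E(K, 0xC2) = 0x6A.
C[4]: P[4] ⊕ 0x6A = 0x48; E(K, 0x48) = 0xE0.
C[5]: P[5] ⊕ 0xE0 = 0xA6; E(K, 0xA6) = 0x0E.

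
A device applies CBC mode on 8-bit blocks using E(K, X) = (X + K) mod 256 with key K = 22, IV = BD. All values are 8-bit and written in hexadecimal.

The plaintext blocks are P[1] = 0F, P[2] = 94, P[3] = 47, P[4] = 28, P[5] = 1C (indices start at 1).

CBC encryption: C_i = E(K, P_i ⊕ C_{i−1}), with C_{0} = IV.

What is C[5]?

C[5] = AF

C[1]: P[1] ⊕ BD = B2; E(K, B2) = D4.
C[2]: P[2] ⊕ D4 = 40; E(K, 40) = 62.
C[3]: P[3] ⊕ 62 = 25; E(K, 25) = 47.
C[4]: P[4] ⊕ 47 = 6F; E(K, 6F) = 91.
C[5]: P[5] ⊕ 91 = 8D; E(K, 8D) = AF.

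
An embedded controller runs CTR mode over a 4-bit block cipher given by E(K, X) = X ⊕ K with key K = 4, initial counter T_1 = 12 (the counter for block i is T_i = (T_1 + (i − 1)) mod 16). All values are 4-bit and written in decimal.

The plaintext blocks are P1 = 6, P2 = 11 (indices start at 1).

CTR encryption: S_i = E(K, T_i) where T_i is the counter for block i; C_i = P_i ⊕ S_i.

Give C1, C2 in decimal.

C1: T = 12, S = E(K, T) = 8; 6 ⊕ 8 = 14.
C2: T = 13, S = E(K, T) = 9; 11 ⊕ 9 = 2.

C1 = 14, C2 = 2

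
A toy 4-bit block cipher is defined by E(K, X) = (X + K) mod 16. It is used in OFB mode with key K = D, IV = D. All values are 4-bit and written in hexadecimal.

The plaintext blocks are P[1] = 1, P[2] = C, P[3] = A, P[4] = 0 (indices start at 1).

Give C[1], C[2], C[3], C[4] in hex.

OFB encryption: S_i = E(K, S_{i−1}) with S_{0} = IV; C_i = P_i ⊕ S_i.
C[1]: S = E(K, D) = A; 1 ⊕ A = B.
C[2]: S = E(K, A) = 7; C ⊕ 7 = B.
C[3]: S = E(K, 7) = 4; A ⊕ 4 = E.
C[4]: S = E(K, 4) = 1; 0 ⊕ 1 = 1.

C[1] = B, C[2] = B, C[3] = E, C[4] = 1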